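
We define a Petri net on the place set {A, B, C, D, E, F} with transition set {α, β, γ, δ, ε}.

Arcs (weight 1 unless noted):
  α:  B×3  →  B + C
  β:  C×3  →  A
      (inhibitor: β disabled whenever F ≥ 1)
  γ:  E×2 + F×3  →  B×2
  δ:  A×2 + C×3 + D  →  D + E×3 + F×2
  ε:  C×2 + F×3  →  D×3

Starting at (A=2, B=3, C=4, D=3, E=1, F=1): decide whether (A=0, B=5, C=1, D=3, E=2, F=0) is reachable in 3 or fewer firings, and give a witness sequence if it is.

YES — reachable via ⟨δ, γ⟩ (2 firings)

step 1: fire δ:  (A=2, B=3, C=4, D=3, E=1, F=1) → (A=0, B=3, C=1, D=3, E=4, F=3)
step 2: fire γ:  (A=0, B=3, C=1, D=3, E=4, F=3) → (A=0, B=5, C=1, D=3, E=2, F=0)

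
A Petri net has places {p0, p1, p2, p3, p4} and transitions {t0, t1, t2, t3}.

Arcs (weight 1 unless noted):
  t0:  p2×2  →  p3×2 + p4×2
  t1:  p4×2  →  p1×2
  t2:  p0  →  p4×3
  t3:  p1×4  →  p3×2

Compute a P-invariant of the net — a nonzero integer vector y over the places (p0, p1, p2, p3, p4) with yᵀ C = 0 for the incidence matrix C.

Incidence matrix C (rows=places, cols=transitions):
       t0   t1   t2   t3
   p0   0    0   -1    0
   p1   0    2    0   -4
   p2  -2    0    0    0
   p3   2    0    0    2
   p4   2   -2    3    0

Candidate y = [3, 1, 3, 2, 1]; check y·C column-wise:
  col t0: 3·0 + 1·0 + 3·-2 + 2·2 + 1·2 = 0
  col t1: 3·0 + 1·2 + 3·0 + 2·0 + 1·-2 = 0
  col t2: 3·-1 + 1·0 + 3·0 + 2·0 + 1·3 = 0
  col t3: 3·0 + 1·-4 + 3·0 + 2·2 + 1·0 = 0

y = (p0:3, p1:1, p2:3, p3:2, p4:1)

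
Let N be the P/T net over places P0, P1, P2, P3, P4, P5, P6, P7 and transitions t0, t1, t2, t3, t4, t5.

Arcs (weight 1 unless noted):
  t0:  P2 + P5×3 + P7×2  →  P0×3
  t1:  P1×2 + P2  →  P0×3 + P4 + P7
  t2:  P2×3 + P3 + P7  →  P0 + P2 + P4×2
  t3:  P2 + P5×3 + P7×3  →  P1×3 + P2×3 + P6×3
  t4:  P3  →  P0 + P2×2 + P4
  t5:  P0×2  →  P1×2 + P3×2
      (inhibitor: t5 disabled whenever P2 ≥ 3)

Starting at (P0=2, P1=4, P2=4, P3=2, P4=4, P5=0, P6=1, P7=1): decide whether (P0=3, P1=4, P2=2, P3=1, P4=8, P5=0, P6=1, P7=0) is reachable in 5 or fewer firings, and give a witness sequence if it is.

depth 0: 1 marking
depth 1: 4 markings reached so far
depth 2: 10 markings reached so far
depth 3: 17 markings reached so far
depth 4: 26 markings reached so far
depth 5: 38 markings reached so far
target is not among the 38 markings reachable within 5 steps

NO — not reachable within 5 firings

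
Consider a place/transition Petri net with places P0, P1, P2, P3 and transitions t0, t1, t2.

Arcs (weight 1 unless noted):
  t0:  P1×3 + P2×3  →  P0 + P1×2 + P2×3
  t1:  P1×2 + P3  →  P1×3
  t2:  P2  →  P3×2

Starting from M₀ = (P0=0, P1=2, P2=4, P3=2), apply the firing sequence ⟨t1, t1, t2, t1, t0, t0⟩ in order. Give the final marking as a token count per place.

step 1: fire t1:  (P0=0, P1=2, P2=4, P3=2) → (P0=0, P1=3, P2=4, P3=1)
step 2: fire t1:  (P0=0, P1=3, P2=4, P3=1) → (P0=0, P1=4, P2=4, P3=0)
step 3: fire t2:  (P0=0, P1=4, P2=4, P3=0) → (P0=0, P1=4, P2=3, P3=2)
step 4: fire t1:  (P0=0, P1=4, P2=3, P3=2) → (P0=0, P1=5, P2=3, P3=1)
step 5: fire t0:  (P0=0, P1=5, P2=3, P3=1) → (P0=1, P1=4, P2=3, P3=1)
step 6: fire t0:  (P0=1, P1=4, P2=3, P3=1) → (P0=2, P1=3, P2=3, P3=1)

(P0=2, P1=3, P2=3, P3=1)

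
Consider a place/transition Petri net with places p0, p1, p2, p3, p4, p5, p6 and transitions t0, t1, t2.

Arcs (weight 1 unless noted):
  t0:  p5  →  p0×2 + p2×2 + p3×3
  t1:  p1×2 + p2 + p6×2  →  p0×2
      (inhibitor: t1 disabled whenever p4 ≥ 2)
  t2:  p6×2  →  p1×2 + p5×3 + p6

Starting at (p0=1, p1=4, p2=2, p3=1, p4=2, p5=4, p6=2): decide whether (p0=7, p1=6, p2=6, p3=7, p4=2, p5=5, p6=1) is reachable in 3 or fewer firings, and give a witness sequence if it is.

NO — not reachable within 3 firings

depth 0: 1 marking
depth 1: 3 markings reached so far
depth 2: 5 markings reached so far
depth 3: 7 markings reached so far
target is not among the 7 markings reachable within 3 steps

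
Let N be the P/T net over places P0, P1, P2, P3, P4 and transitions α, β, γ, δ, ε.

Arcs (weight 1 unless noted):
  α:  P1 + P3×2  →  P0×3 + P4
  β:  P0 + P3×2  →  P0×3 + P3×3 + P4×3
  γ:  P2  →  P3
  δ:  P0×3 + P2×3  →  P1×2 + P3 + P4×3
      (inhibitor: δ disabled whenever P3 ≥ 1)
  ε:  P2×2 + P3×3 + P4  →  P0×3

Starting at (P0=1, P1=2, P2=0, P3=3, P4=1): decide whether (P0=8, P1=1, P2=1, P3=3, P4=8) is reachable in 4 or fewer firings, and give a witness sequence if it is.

depth 0: 1 marking
depth 1: 3 markings reached so far
depth 2: 5 markings reached so far
depth 3: 8 markings reached so far
depth 4: 11 markings reached so far
target is not among the 11 markings reachable within 4 steps

NO — not reachable within 4 firings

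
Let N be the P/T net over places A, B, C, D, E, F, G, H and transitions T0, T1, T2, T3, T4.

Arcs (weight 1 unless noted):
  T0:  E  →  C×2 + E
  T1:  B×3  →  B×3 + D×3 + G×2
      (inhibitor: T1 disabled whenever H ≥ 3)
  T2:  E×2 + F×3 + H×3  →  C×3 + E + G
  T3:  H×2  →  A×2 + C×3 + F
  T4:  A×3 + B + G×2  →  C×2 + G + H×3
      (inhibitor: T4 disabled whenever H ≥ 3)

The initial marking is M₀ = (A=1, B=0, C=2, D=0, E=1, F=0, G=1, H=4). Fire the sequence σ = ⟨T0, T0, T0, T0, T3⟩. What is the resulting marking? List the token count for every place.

(A=3, B=0, C=13, D=0, E=1, F=1, G=1, H=2)

step 1: fire T0:  (A=1, B=0, C=2, D=0, E=1, F=0, G=1, H=4) → (A=1, B=0, C=4, D=0, E=1, F=0, G=1, H=4)
step 2: fire T0:  (A=1, B=0, C=4, D=0, E=1, F=0, G=1, H=4) → (A=1, B=0, C=6, D=0, E=1, F=0, G=1, H=4)
step 3: fire T0:  (A=1, B=0, C=6, D=0, E=1, F=0, G=1, H=4) → (A=1, B=0, C=8, D=0, E=1, F=0, G=1, H=4)
step 4: fire T0:  (A=1, B=0, C=8, D=0, E=1, F=0, G=1, H=4) → (A=1, B=0, C=10, D=0, E=1, F=0, G=1, H=4)
step 5: fire T3:  (A=1, B=0, C=10, D=0, E=1, F=0, G=1, H=4) → (A=3, B=0, C=13, D=0, E=1, F=1, G=1, H=2)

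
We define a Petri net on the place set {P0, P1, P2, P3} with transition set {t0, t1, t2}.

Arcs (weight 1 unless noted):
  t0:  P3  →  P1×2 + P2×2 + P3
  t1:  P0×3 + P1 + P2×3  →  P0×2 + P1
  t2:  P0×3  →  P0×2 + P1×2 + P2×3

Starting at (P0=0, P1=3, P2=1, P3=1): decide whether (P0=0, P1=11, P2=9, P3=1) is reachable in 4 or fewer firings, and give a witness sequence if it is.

step 1: fire t0:  (P0=0, P1=3, P2=1, P3=1) → (P0=0, P1=5, P2=3, P3=1)
step 2: fire t0:  (P0=0, P1=5, P2=3, P3=1) → (P0=0, P1=7, P2=5, P3=1)
step 3: fire t0:  (P0=0, P1=7, P2=5, P3=1) → (P0=0, P1=9, P2=7, P3=1)
step 4: fire t0:  (P0=0, P1=9, P2=7, P3=1) → (P0=0, P1=11, P2=9, P3=1)

YES — reachable via ⟨t0, t0, t0, t0⟩ (4 firings)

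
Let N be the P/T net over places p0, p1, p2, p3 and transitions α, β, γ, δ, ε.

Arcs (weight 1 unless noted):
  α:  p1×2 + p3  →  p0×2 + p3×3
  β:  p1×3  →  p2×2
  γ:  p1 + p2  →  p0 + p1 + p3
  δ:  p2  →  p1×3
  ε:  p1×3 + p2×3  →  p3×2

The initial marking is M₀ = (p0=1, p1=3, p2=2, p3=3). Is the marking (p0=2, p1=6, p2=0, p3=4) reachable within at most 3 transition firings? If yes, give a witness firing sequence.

step 1: fire γ:  (p0=1, p1=3, p2=2, p3=3) → (p0=2, p1=3, p2=1, p3=4)
step 2: fire δ:  (p0=2, p1=3, p2=1, p3=4) → (p0=2, p1=6, p2=0, p3=4)

YES — reachable via ⟨γ, δ⟩ (2 firings)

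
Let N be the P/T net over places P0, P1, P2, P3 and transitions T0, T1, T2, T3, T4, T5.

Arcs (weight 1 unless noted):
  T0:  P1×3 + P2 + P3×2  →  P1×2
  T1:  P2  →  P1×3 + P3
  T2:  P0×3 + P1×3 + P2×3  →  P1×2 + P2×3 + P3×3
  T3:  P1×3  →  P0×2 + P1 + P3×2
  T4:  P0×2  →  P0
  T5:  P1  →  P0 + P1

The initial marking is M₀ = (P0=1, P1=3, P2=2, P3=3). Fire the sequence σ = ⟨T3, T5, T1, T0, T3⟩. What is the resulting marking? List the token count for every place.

step 1: fire T3:  (P0=1, P1=3, P2=2, P3=3) → (P0=3, P1=1, P2=2, P3=5)
step 2: fire T5:  (P0=3, P1=1, P2=2, P3=5) → (P0=4, P1=1, P2=2, P3=5)
step 3: fire T1:  (P0=4, P1=1, P2=2, P3=5) → (P0=4, P1=4, P2=1, P3=6)
step 4: fire T0:  (P0=4, P1=4, P2=1, P3=6) → (P0=4, P1=3, P2=0, P3=4)
step 5: fire T3:  (P0=4, P1=3, P2=0, P3=4) → (P0=6, P1=1, P2=0, P3=6)

(P0=6, P1=1, P2=0, P3=6)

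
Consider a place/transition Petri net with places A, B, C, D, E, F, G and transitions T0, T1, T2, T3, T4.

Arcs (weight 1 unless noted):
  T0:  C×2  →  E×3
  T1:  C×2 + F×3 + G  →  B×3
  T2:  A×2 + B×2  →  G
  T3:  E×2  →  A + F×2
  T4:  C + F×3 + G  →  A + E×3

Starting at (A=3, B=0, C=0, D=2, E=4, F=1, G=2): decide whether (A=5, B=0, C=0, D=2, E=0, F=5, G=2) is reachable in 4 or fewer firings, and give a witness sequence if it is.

step 1: fire T3:  (A=3, B=0, C=0, D=2, E=4, F=1, G=2) → (A=4, B=0, C=0, D=2, E=2, F=3, G=2)
step 2: fire T3:  (A=4, B=0, C=0, D=2, E=2, F=3, G=2) → (A=5, B=0, C=0, D=2, E=0, F=5, G=2)

YES — reachable via ⟨T3, T3⟩ (2 firings)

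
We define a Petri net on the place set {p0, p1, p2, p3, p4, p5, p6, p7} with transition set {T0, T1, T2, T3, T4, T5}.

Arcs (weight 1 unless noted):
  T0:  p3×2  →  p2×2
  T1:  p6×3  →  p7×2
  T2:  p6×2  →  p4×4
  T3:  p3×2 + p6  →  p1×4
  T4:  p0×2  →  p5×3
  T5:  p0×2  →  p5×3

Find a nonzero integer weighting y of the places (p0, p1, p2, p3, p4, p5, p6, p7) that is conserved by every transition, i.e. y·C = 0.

Incidence matrix C (rows=places, cols=transitions):
       T0   T1   T2   T3   T4   T5
   p0   0    0    0    0   -2   -2
   p1   0    0    0    4    0    0
   p2   2    0    0    0    0    0
   p3  -2    0    0   -2    0    0
   p4   0    0    4    0    0    0
   p5   0    0    0    0    3    3
   p6   0   -3   -2   -1    0    0
   p7   0    2    0    0    0    0

Candidate y = [0, 1, 2, 2, 0, 0, 0, 0]; check y·C column-wise:
  col T0: 1·0 + 2·2 + 2·-2 = 0
  col T1: 1·0 + 2·0 + 2·0 + 0·-3 + 0·2 = 0
  col T2: 1·0 + 2·0 + 2·0 + 0·4 + 0·-2 = 0
  col T3: 1·4 + 2·0 + 2·-2 + 0·-1 = 0
  col T4: 0·-2 + 1·0 + 2·0 + 2·0 + 0·3 = 0
  col T5: 0·-2 + 1·0 + 2·0 + 2·0 + 0·3 = 0

y = (p0:0, p1:1, p2:2, p3:2, p4:0, p5:0, p6:0, p7:0)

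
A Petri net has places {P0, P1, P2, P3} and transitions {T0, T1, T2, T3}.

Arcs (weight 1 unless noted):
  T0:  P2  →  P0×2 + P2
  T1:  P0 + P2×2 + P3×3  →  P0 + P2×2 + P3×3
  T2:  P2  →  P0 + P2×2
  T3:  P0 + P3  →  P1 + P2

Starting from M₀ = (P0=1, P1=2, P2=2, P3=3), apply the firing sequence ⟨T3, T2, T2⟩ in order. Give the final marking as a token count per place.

step 1: fire T3:  (P0=1, P1=2, P2=2, P3=3) → (P0=0, P1=3, P2=3, P3=2)
step 2: fire T2:  (P0=0, P1=3, P2=3, P3=2) → (P0=1, P1=3, P2=4, P3=2)
step 3: fire T2:  (P0=1, P1=3, P2=4, P3=2) → (P0=2, P1=3, P2=5, P3=2)

(P0=2, P1=3, P2=5, P3=2)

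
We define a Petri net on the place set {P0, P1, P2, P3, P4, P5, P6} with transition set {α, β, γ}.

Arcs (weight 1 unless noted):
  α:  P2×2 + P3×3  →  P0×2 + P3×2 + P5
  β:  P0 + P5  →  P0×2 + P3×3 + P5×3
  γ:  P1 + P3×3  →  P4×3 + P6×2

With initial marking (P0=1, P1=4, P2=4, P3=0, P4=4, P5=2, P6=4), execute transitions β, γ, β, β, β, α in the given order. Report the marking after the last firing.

(P0=7, P1=3, P2=2, P3=8, P4=7, P5=11, P6=6)

step 1: fire β:  (P0=1, P1=4, P2=4, P3=0, P4=4, P5=2, P6=4) → (P0=2, P1=4, P2=4, P3=3, P4=4, P5=4, P6=4)
step 2: fire γ:  (P0=2, P1=4, P2=4, P3=3, P4=4, P5=4, P6=4) → (P0=2, P1=3, P2=4, P3=0, P4=7, P5=4, P6=6)
step 3: fire β:  (P0=2, P1=3, P2=4, P3=0, P4=7, P5=4, P6=6) → (P0=3, P1=3, P2=4, P3=3, P4=7, P5=6, P6=6)
step 4: fire β:  (P0=3, P1=3, P2=4, P3=3, P4=7, P5=6, P6=6) → (P0=4, P1=3, P2=4, P3=6, P4=7, P5=8, P6=6)
step 5: fire β:  (P0=4, P1=3, P2=4, P3=6, P4=7, P5=8, P6=6) → (P0=5, P1=3, P2=4, P3=9, P4=7, P5=10, P6=6)
step 6: fire α:  (P0=5, P1=3, P2=4, P3=9, P4=7, P5=10, P6=6) → (P0=7, P1=3, P2=2, P3=8, P4=7, P5=11, P6=6)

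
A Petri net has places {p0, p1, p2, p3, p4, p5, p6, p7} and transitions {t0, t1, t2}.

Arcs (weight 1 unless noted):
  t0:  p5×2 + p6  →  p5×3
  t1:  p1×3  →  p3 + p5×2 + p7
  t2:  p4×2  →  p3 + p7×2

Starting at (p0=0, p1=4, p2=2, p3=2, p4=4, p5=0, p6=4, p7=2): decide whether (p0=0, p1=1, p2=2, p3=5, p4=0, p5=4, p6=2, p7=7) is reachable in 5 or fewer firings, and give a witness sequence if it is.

step 1: fire t1:  (p0=0, p1=4, p2=2, p3=2, p4=4, p5=0, p6=4, p7=2) → (p0=0, p1=1, p2=2, p3=3, p4=4, p5=2, p6=4, p7=3)
step 2: fire t0:  (p0=0, p1=1, p2=2, p3=3, p4=4, p5=2, p6=4, p7=3) → (p0=0, p1=1, p2=2, p3=3, p4=4, p5=3, p6=3, p7=3)
step 3: fire t0:  (p0=0, p1=1, p2=2, p3=3, p4=4, p5=3, p6=3, p7=3) → (p0=0, p1=1, p2=2, p3=3, p4=4, p5=4, p6=2, p7=3)
step 4: fire t2:  (p0=0, p1=1, p2=2, p3=3, p4=4, p5=4, p6=2, p7=3) → (p0=0, p1=1, p2=2, p3=4, p4=2, p5=4, p6=2, p7=5)
step 5: fire t2:  (p0=0, p1=1, p2=2, p3=4, p4=2, p5=4, p6=2, p7=5) → (p0=0, p1=1, p2=2, p3=5, p4=0, p5=4, p6=2, p7=7)

YES — reachable via ⟨t1, t0, t0, t2, t2⟩ (5 firings)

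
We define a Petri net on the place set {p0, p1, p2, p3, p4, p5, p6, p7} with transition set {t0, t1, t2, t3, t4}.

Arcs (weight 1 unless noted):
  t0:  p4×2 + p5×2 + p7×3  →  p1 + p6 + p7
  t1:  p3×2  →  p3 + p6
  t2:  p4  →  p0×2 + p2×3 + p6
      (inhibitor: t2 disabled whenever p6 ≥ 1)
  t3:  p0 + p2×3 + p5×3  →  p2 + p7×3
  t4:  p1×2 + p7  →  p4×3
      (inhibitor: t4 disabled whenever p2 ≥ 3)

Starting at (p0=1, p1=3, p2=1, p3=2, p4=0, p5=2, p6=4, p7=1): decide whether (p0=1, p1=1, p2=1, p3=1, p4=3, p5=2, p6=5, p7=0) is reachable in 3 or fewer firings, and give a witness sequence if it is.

step 1: fire t1:  (p0=1, p1=3, p2=1, p3=2, p4=0, p5=2, p6=4, p7=1) → (p0=1, p1=3, p2=1, p3=1, p4=0, p5=2, p6=5, p7=1)
step 2: fire t4:  (p0=1, p1=3, p2=1, p3=1, p4=0, p5=2, p6=5, p7=1) → (p0=1, p1=1, p2=1, p3=1, p4=3, p5=2, p6=5, p7=0)

YES — reachable via ⟨t1, t4⟩ (2 firings)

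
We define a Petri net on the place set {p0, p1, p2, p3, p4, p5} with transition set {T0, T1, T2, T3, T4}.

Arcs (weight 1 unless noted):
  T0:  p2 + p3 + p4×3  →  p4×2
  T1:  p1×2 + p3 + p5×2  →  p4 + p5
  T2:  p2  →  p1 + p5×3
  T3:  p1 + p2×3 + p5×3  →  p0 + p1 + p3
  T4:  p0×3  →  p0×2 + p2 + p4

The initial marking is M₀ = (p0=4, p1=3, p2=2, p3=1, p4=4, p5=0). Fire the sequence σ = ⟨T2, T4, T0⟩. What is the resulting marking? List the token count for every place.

step 1: fire T2:  (p0=4, p1=3, p2=2, p3=1, p4=4, p5=0) → (p0=4, p1=4, p2=1, p3=1, p4=4, p5=3)
step 2: fire T4:  (p0=4, p1=4, p2=1, p3=1, p4=4, p5=3) → (p0=3, p1=4, p2=2, p3=1, p4=5, p5=3)
step 3: fire T0:  (p0=3, p1=4, p2=2, p3=1, p4=5, p5=3) → (p0=3, p1=4, p2=1, p3=0, p4=4, p5=3)

(p0=3, p1=4, p2=1, p3=0, p4=4, p5=3)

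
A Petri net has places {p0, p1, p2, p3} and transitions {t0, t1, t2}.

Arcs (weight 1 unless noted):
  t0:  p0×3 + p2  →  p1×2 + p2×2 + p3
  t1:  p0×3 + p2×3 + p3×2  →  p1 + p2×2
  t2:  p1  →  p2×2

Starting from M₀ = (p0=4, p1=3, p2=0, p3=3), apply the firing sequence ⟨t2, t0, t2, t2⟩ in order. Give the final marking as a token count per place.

step 1: fire t2:  (p0=4, p1=3, p2=0, p3=3) → (p0=4, p1=2, p2=2, p3=3)
step 2: fire t0:  (p0=4, p1=2, p2=2, p3=3) → (p0=1, p1=4, p2=3, p3=4)
step 3: fire t2:  (p0=1, p1=4, p2=3, p3=4) → (p0=1, p1=3, p2=5, p3=4)
step 4: fire t2:  (p0=1, p1=3, p2=5, p3=4) → (p0=1, p1=2, p2=7, p3=4)

(p0=1, p1=2, p2=7, p3=4)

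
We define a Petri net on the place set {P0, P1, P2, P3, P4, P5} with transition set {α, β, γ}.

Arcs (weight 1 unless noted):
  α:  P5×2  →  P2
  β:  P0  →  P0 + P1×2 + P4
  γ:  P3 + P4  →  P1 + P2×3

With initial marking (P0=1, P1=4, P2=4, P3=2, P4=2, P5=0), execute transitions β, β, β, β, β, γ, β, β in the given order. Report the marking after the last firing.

step 1: fire β:  (P0=1, P1=4, P2=4, P3=2, P4=2, P5=0) → (P0=1, P1=6, P2=4, P3=2, P4=3, P5=0)
step 2: fire β:  (P0=1, P1=6, P2=4, P3=2, P4=3, P5=0) → (P0=1, P1=8, P2=4, P3=2, P4=4, P5=0)
step 3: fire β:  (P0=1, P1=8, P2=4, P3=2, P4=4, P5=0) → (P0=1, P1=10, P2=4, P3=2, P4=5, P5=0)
step 4: fire β:  (P0=1, P1=10, P2=4, P3=2, P4=5, P5=0) → (P0=1, P1=12, P2=4, P3=2, P4=6, P5=0)
step 5: fire β:  (P0=1, P1=12, P2=4, P3=2, P4=6, P5=0) → (P0=1, P1=14, P2=4, P3=2, P4=7, P5=0)
step 6: fire γ:  (P0=1, P1=14, P2=4, P3=2, P4=7, P5=0) → (P0=1, P1=15, P2=7, P3=1, P4=6, P5=0)
step 7: fire β:  (P0=1, P1=15, P2=7, P3=1, P4=6, P5=0) → (P0=1, P1=17, P2=7, P3=1, P4=7, P5=0)
step 8: fire β:  (P0=1, P1=17, P2=7, P3=1, P4=7, P5=0) → (P0=1, P1=19, P2=7, P3=1, P4=8, P5=0)

(P0=1, P1=19, P2=7, P3=1, P4=8, P5=0)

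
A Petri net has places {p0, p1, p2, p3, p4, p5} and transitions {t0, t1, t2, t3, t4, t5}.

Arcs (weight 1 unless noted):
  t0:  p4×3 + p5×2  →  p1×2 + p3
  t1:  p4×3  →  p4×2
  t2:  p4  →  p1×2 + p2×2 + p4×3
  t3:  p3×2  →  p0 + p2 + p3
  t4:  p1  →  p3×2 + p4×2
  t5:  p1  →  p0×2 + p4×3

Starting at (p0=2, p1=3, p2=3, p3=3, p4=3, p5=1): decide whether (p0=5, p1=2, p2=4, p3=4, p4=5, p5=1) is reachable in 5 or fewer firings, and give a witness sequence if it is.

NO — not reachable within 5 firings

depth 0: 1 marking
depth 1: 6 markings reached so far
depth 2: 20 markings reached so far
depth 3: 52 markings reached so far
depth 4: 110 markings reached so far
depth 5: 205 markings reached so far
target is not among the 205 markings reachable within 5 steps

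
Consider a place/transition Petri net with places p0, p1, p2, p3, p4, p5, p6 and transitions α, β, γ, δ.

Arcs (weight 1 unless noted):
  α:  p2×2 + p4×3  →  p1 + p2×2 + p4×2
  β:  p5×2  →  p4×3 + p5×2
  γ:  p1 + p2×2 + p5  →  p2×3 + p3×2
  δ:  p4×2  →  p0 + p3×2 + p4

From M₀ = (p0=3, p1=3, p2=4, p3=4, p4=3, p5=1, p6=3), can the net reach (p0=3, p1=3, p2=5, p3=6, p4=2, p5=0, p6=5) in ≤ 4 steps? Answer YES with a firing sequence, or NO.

NO — not reachable within 4 firings

depth 0: 1 marking
depth 1: 4 markings reached so far
depth 2: 8 markings reached so far
depth 3: 10 markings reached so far
depth 4: 10 markings reached so far
(frontier empty at depth 4; search complete)
target is not among the 10 markings reachable within 4 steps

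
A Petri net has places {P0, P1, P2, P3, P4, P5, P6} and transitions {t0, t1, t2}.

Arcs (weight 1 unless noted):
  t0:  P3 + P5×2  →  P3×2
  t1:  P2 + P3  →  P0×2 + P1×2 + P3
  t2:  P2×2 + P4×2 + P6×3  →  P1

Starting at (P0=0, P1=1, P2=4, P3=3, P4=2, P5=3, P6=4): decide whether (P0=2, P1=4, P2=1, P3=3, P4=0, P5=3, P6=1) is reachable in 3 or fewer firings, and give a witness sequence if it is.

step 1: fire t1:  (P0=0, P1=1, P2=4, P3=3, P4=2, P5=3, P6=4) → (P0=2, P1=3, P2=3, P3=3, P4=2, P5=3, P6=4)
step 2: fire t2:  (P0=2, P1=3, P2=3, P3=3, P4=2, P5=3, P6=4) → (P0=2, P1=4, P2=1, P3=3, P4=0, P5=3, P6=1)

YES — reachable via ⟨t1, t2⟩ (2 firings)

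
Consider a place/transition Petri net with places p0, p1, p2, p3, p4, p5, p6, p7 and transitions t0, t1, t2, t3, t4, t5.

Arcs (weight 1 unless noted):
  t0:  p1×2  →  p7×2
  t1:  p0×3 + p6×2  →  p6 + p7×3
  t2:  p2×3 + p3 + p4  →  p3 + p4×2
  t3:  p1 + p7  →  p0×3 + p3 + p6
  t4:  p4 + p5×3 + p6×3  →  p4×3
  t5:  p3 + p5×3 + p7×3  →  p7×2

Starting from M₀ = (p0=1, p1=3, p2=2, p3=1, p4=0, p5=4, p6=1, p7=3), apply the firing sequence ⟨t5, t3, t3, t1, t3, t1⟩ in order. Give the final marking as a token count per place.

(p0=4, p1=0, p2=2, p3=3, p4=0, p5=1, p6=2, p7=5)

step 1: fire t5:  (p0=1, p1=3, p2=2, p3=1, p4=0, p5=4, p6=1, p7=3) → (p0=1, p1=3, p2=2, p3=0, p4=0, p5=1, p6=1, p7=2)
step 2: fire t3:  (p0=1, p1=3, p2=2, p3=0, p4=0, p5=1, p6=1, p7=2) → (p0=4, p1=2, p2=2, p3=1, p4=0, p5=1, p6=2, p7=1)
step 3: fire t3:  (p0=4, p1=2, p2=2, p3=1, p4=0, p5=1, p6=2, p7=1) → (p0=7, p1=1, p2=2, p3=2, p4=0, p5=1, p6=3, p7=0)
step 4: fire t1:  (p0=7, p1=1, p2=2, p3=2, p4=0, p5=1, p6=3, p7=0) → (p0=4, p1=1, p2=2, p3=2, p4=0, p5=1, p6=2, p7=3)
step 5: fire t3:  (p0=4, p1=1, p2=2, p3=2, p4=0, p5=1, p6=2, p7=3) → (p0=7, p1=0, p2=2, p3=3, p4=0, p5=1, p6=3, p7=2)
step 6: fire t1:  (p0=7, p1=0, p2=2, p3=3, p4=0, p5=1, p6=3, p7=2) → (p0=4, p1=0, p2=2, p3=3, p4=0, p5=1, p6=2, p7=5)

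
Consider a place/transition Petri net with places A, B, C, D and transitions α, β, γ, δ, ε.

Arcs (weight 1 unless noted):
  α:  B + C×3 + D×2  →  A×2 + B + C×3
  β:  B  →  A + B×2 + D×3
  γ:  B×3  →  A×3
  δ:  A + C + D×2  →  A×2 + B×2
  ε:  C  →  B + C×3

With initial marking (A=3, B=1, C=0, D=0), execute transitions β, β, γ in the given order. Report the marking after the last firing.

(A=8, B=0, C=0, D=6)

step 1: fire β:  (A=3, B=1, C=0, D=0) → (A=4, B=2, C=0, D=3)
step 2: fire β:  (A=4, B=2, C=0, D=3) → (A=5, B=3, C=0, D=6)
step 3: fire γ:  (A=5, B=3, C=0, D=6) → (A=8, B=0, C=0, D=6)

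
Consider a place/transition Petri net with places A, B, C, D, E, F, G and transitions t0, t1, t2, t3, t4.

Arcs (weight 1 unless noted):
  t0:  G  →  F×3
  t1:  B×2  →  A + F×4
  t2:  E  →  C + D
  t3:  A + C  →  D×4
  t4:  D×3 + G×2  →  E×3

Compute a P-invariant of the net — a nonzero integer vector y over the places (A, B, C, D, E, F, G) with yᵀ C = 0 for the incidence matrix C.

Incidence matrix C (rows=places, cols=transitions):
       t0   t1   t2   t3   t4
    A   0    1    0   -1    0
    B   0   -2    0    0    0
    C   0    0    1   -1    0
    D   0    0    1    4   -3
    E   0    0   -1    0    3
    F   3    4    0    0    0
    G  -1    0    0    0   -2

Candidate y = [4, 2, 0, 1, 1, 0, 0]; check y·C column-wise:
  col t0: 4·0 + 2·0 + 1·0 + 1·0 + 0·3 + 0·-1 = 0
  col t1: 4·1 + 2·-2 + 1·0 + 1·0 + 0·4 = 0
  col t2: 4·0 + 2·0 + 0·1 + 1·1 + 1·-1 = 0
  col t3: 4·-1 + 2·0 + 0·-1 + 1·4 + 1·0 = 0
  col t4: 4·0 + 2·0 + 1·-3 + 1·3 + 0·-2 = 0

y = (A:4, B:2, C:0, D:1, E:1, F:0, G:0)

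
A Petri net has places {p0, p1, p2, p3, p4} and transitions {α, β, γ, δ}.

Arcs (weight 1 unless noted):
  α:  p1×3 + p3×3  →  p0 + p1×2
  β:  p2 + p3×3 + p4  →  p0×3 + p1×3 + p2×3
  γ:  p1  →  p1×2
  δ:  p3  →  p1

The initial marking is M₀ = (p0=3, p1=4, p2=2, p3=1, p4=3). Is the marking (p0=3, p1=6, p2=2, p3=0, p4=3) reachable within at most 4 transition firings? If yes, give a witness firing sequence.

YES — reachable via ⟨γ, δ⟩ (2 firings)

step 1: fire γ:  (p0=3, p1=4, p2=2, p3=1, p4=3) → (p0=3, p1=5, p2=2, p3=1, p4=3)
step 2: fire δ:  (p0=3, p1=5, p2=2, p3=1, p4=3) → (p0=3, p1=6, p2=2, p3=0, p4=3)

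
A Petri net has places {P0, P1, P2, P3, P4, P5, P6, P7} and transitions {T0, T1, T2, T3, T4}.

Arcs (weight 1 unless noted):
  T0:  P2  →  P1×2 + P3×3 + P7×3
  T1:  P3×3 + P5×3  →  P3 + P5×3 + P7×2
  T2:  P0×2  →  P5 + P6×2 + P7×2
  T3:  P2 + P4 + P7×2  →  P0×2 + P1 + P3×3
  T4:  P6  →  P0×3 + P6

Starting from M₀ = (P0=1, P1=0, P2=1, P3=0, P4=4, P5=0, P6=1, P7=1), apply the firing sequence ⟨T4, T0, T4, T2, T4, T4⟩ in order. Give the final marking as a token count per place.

(P0=11, P1=2, P2=0, P3=3, P4=4, P5=1, P6=3, P7=6)

step 1: fire T4:  (P0=1, P1=0, P2=1, P3=0, P4=4, P5=0, P6=1, P7=1) → (P0=4, P1=0, P2=1, P3=0, P4=4, P5=0, P6=1, P7=1)
step 2: fire T0:  (P0=4, P1=0, P2=1, P3=0, P4=4, P5=0, P6=1, P7=1) → (P0=4, P1=2, P2=0, P3=3, P4=4, P5=0, P6=1, P7=4)
step 3: fire T4:  (P0=4, P1=2, P2=0, P3=3, P4=4, P5=0, P6=1, P7=4) → (P0=7, P1=2, P2=0, P3=3, P4=4, P5=0, P6=1, P7=4)
step 4: fire T2:  (P0=7, P1=2, P2=0, P3=3, P4=4, P5=0, P6=1, P7=4) → (P0=5, P1=2, P2=0, P3=3, P4=4, P5=1, P6=3, P7=6)
step 5: fire T4:  (P0=5, P1=2, P2=0, P3=3, P4=4, P5=1, P6=3, P7=6) → (P0=8, P1=2, P2=0, P3=3, P4=4, P5=1, P6=3, P7=6)
step 6: fire T4:  (P0=8, P1=2, P2=0, P3=3, P4=4, P5=1, P6=3, P7=6) → (P0=11, P1=2, P2=0, P3=3, P4=4, P5=1, P6=3, P7=6)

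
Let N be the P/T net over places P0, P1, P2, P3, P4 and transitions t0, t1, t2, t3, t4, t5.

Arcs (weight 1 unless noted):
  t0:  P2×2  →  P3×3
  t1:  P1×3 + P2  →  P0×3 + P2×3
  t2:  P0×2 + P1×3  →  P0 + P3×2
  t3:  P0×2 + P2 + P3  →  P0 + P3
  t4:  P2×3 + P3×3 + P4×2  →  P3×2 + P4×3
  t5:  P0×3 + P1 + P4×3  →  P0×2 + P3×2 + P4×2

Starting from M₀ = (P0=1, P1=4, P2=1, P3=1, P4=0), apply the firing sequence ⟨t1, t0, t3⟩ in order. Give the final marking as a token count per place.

step 1: fire t1:  (P0=1, P1=4, P2=1, P3=1, P4=0) → (P0=4, P1=1, P2=3, P3=1, P4=0)
step 2: fire t0:  (P0=4, P1=1, P2=3, P3=1, P4=0) → (P0=4, P1=1, P2=1, P3=4, P4=0)
step 3: fire t3:  (P0=4, P1=1, P2=1, P3=4, P4=0) → (P0=3, P1=1, P2=0, P3=4, P4=0)

(P0=3, P1=1, P2=0, P3=4, P4=0)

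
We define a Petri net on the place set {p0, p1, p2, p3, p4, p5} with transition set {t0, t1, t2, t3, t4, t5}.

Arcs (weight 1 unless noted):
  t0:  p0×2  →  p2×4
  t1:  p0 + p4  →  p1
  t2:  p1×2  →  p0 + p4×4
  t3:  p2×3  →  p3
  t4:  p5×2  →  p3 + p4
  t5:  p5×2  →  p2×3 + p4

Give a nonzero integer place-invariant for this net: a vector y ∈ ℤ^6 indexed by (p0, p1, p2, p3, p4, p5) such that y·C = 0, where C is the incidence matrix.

Incidence matrix C (rows=places, cols=transitions):
       t0   t1   t2   t3   t4   t5
   p0  -2   -1    1    0    0    0
   p1   0    1   -2    0    0    0
   p2   4    0    0   -3    0    3
   p3   0    0    0    1    1    0
   p4   0   -1    4    0    1    1
   p5   0    0    0    0   -2   -2

Candidate y = [2, 3, 1, 3, 1, 2]; check y·C column-wise:
  col t0: 2·-2 + 3·0 + 1·4 + 3·0 + 1·0 + 2·0 = 0
  col t1: 2·-1 + 3·1 + 1·0 + 3·0 + 1·-1 + 2·0 = 0
  col t2: 2·1 + 3·-2 + 1·0 + 3·0 + 1·4 + 2·0 = 0
  col t3: 2·0 + 3·0 + 1·-3 + 3·1 + 1·0 + 2·0 = 0
  col t4: 2·0 + 3·0 + 1·0 + 3·1 + 1·1 + 2·-2 = 0
  col t5: 2·0 + 3·0 + 1·3 + 3·0 + 1·1 + 2·-2 = 0

y = (p0:2, p1:3, p2:1, p3:3, p4:1, p5:2)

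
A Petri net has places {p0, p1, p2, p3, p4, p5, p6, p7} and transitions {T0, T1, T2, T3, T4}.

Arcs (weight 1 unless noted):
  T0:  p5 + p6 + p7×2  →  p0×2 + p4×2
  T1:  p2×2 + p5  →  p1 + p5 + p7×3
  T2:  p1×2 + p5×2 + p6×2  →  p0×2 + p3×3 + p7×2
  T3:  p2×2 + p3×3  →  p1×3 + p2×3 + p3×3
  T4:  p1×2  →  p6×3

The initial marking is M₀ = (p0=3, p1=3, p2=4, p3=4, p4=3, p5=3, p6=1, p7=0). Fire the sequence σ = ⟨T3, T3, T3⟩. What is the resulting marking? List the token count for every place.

step 1: fire T3:  (p0=3, p1=3, p2=4, p3=4, p4=3, p5=3, p6=1, p7=0) → (p0=3, p1=6, p2=5, p3=4, p4=3, p5=3, p6=1, p7=0)
step 2: fire T3:  (p0=3, p1=6, p2=5, p3=4, p4=3, p5=3, p6=1, p7=0) → (p0=3, p1=9, p2=6, p3=4, p4=3, p5=3, p6=1, p7=0)
step 3: fire T3:  (p0=3, p1=9, p2=6, p3=4, p4=3, p5=3, p6=1, p7=0) → (p0=3, p1=12, p2=7, p3=4, p4=3, p5=3, p6=1, p7=0)

(p0=3, p1=12, p2=7, p3=4, p4=3, p5=3, p6=1, p7=0)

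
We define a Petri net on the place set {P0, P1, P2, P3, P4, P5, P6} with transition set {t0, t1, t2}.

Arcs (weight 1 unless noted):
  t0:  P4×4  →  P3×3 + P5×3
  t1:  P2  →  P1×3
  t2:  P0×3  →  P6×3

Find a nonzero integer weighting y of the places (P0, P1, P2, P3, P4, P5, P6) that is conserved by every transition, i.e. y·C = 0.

y = (P0:0, P1:1, P2:3, P3:0, P4:0, P5:0, P6:0)

Incidence matrix C (rows=places, cols=transitions):
       t0   t1   t2
   P0   0    0   -3
   P1   0    3    0
   P2   0   -1    0
   P3   3    0    0
   P4  -4    0    0
   P5   3    0    0
   P6   0    0    3

Candidate y = [0, 1, 3, 0, 0, 0, 0]; check y·C column-wise:
  col t0: 1·0 + 3·0 + 0·3 + 0·-4 + 0·3 = 0
  col t1: 1·3 + 3·-1 = 0
  col t2: 0·-3 + 1·0 + 3·0 + 0·3 = 0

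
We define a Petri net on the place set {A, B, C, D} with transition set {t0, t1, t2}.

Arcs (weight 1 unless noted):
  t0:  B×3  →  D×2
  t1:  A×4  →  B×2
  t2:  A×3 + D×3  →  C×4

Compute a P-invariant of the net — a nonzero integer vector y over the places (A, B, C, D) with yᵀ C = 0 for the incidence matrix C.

Incidence matrix C (rows=places, cols=transitions):
       t0   t1   t2
    A   0   -4   -3
    B  -3    2    0
    C   0    0    4
    D   2    0   -3

Candidate y = [1, 2, 3, 3]; check y·C column-wise:
  col t0: 1·0 + 2·-3 + 3·0 + 3·2 = 0
  col t1: 1·-4 + 2·2 + 3·0 + 3·0 = 0
  col t2: 1·-3 + 2·0 + 3·4 + 3·-3 = 0

y = (A:1, B:2, C:3, D:3)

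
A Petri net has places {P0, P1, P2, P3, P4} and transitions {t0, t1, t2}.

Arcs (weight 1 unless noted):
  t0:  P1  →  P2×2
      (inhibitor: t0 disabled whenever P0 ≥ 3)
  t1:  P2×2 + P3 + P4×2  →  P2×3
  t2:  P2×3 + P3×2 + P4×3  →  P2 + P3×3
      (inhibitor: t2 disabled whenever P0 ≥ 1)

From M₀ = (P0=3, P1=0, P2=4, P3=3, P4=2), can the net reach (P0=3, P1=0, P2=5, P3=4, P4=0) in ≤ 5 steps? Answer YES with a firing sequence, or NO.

depth 0: 1 marking
depth 1: 2 markings reached so far
depth 2: 2 markings reached so far
(frontier empty at depth 2; search complete)
target is not among the 2 markings reachable within 5 steps

NO — not reachable within 5 firings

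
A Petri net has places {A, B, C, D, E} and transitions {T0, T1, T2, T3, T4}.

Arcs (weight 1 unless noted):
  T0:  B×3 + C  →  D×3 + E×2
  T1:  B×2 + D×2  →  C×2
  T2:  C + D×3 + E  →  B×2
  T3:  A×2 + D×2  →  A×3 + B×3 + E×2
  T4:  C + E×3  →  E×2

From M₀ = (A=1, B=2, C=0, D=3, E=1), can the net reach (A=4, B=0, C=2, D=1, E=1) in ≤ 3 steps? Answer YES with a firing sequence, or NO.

depth 0: 1 marking
depth 1: 2 markings reached so far
depth 2: 2 markings reached so far
(frontier empty at depth 2; search complete)
target is not among the 2 markings reachable within 3 steps

NO — not reachable within 3 firings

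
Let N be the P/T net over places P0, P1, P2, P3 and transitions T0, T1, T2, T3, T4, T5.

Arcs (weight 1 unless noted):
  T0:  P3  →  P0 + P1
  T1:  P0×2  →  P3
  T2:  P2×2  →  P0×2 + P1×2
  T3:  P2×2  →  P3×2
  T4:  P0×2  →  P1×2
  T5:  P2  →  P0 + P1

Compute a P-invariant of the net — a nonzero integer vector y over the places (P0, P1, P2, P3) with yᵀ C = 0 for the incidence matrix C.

Incidence matrix C (rows=places, cols=transitions):
       T0   T1   T2   T3   T4   T5
   P0   1   -2    2    0   -2    1
   P1   1    0    2    0    2    1
   P2   0    0   -2   -2    0   -1
   P3  -1    1    0    2    0    0

Candidate y = [1, 1, 2, 2]; check y·C column-wise:
  col T0: 1·1 + 1·1 + 2·0 + 2·-1 = 0
  col T1: 1·-2 + 1·0 + 2·0 + 2·1 = 0
  col T2: 1·2 + 1·2 + 2·-2 + 2·0 = 0
  col T3: 1·0 + 1·0 + 2·-2 + 2·2 = 0
  col T4: 1·-2 + 1·2 + 2·0 + 2·0 = 0
  col T5: 1·1 + 1·1 + 2·-1 + 2·0 = 0

y = (P0:1, P1:1, P2:2, P3:2)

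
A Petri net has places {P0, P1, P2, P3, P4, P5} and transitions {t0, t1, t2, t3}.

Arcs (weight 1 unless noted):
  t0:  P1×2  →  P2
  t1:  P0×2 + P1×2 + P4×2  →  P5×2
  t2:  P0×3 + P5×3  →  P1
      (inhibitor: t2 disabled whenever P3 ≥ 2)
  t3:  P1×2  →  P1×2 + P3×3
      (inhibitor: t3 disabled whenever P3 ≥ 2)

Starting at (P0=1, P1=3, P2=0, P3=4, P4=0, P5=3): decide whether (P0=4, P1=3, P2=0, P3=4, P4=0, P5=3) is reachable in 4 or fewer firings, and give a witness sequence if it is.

depth 0: 1 marking
depth 1: 2 markings reached so far
depth 2: 2 markings reached so far
(frontier empty at depth 2; search complete)
target is not among the 2 markings reachable within 4 steps

NO — not reachable within 4 firings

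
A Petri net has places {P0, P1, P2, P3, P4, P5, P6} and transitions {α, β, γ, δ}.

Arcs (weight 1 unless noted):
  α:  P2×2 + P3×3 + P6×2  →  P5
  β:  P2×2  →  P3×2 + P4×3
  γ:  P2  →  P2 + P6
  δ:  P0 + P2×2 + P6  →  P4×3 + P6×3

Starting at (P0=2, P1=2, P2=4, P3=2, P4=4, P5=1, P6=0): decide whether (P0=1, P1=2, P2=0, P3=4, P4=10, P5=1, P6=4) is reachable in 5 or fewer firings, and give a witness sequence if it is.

YES — reachable via ⟨β, γ, γ, δ⟩ (4 firings)

step 1: fire β:  (P0=2, P1=2, P2=4, P3=2, P4=4, P5=1, P6=0) → (P0=2, P1=2, P2=2, P3=4, P4=7, P5=1, P6=0)
step 2: fire γ:  (P0=2, P1=2, P2=2, P3=4, P4=7, P5=1, P6=0) → (P0=2, P1=2, P2=2, P3=4, P4=7, P5=1, P6=1)
step 3: fire γ:  (P0=2, P1=2, P2=2, P3=4, P4=7, P5=1, P6=1) → (P0=2, P1=2, P2=2, P3=4, P4=7, P5=1, P6=2)
step 4: fire δ:  (P0=2, P1=2, P2=2, P3=4, P4=7, P5=1, P6=2) → (P0=1, P1=2, P2=0, P3=4, P4=10, P5=1, P6=4)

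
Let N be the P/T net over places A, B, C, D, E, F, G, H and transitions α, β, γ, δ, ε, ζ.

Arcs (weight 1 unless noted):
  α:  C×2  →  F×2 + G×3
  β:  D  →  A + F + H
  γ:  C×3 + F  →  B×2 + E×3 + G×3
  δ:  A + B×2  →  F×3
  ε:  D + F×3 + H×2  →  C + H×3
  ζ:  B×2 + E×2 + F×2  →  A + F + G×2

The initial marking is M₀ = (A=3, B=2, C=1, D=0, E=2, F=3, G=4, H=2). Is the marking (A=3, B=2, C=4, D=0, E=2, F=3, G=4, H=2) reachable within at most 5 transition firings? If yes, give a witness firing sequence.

NO — not reachable within 5 firings

depth 0: 1 marking
depth 1: 3 markings reached so far
depth 2: 3 markings reached so far
(frontier empty at depth 2; search complete)
target is not among the 3 markings reachable within 5 steps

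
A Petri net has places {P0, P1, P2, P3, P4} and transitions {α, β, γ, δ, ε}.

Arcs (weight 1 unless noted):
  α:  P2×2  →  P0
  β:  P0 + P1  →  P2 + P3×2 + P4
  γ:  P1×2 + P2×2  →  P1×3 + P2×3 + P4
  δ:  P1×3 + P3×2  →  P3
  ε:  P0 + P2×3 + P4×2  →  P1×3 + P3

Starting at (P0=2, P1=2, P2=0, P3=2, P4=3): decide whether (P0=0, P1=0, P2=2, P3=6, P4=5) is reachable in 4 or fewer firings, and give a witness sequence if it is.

YES — reachable via ⟨β, β⟩ (2 firings)

step 1: fire β:  (P0=2, P1=2, P2=0, P3=2, P4=3) → (P0=1, P1=1, P2=1, P3=4, P4=4)
step 2: fire β:  (P0=1, P1=1, P2=1, P3=4, P4=4) → (P0=0, P1=0, P2=2, P3=6, P4=5)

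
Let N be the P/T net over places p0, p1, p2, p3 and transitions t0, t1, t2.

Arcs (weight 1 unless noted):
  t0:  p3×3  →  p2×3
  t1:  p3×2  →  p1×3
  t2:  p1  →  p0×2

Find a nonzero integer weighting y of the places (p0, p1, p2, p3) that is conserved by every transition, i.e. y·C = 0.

Incidence matrix C (rows=places, cols=transitions):
       t0   t1   t2
   p0   0    0    2
   p1   0    3   -1
   p2   3    0    0
   p3  -3   -2    0

Candidate y = [1, 2, 3, 3]; check y·C column-wise:
  col t0: 1·0 + 2·0 + 3·3 + 3·-3 = 0
  col t1: 1·0 + 2·3 + 3·0 + 3·-2 = 0
  col t2: 1·2 + 2·-1 + 3·0 + 3·0 = 0

y = (p0:1, p1:2, p2:3, p3:3)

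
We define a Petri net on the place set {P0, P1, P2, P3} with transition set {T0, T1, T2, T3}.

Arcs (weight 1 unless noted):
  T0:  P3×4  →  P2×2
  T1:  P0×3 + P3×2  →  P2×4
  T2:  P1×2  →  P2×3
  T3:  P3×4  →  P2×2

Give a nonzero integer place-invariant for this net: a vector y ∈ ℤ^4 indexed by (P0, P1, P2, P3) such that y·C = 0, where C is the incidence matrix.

Incidence matrix C (rows=places, cols=transitions):
       T0   T1   T2   T3
   P0   0   -3    0    0
   P1   0    0   -2    0
   P2   2    4    3    2
   P3  -4   -2    0   -4

Candidate y = [2, 3, 2, 1]; check y·C column-wise:
  col T0: 2·0 + 3·0 + 2·2 + 1·-4 = 0
  col T1: 2·-3 + 3·0 + 2·4 + 1·-2 = 0
  col T2: 2·0 + 3·-2 + 2·3 + 1·0 = 0
  col T3: 2·0 + 3·0 + 2·2 + 1·-4 = 0

y = (P0:2, P1:3, P2:2, P3:1)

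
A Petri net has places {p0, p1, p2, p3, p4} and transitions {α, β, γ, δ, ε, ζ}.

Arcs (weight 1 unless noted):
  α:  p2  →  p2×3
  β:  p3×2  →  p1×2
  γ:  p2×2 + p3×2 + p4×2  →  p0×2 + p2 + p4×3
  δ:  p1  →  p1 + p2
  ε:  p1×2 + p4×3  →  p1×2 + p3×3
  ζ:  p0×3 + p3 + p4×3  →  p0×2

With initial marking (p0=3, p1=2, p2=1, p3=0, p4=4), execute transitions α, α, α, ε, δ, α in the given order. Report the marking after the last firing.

step 1: fire α:  (p0=3, p1=2, p2=1, p3=0, p4=4) → (p0=3, p1=2, p2=3, p3=0, p4=4)
step 2: fire α:  (p0=3, p1=2, p2=3, p3=0, p4=4) → (p0=3, p1=2, p2=5, p3=0, p4=4)
step 3: fire α:  (p0=3, p1=2, p2=5, p3=0, p4=4) → (p0=3, p1=2, p2=7, p3=0, p4=4)
step 4: fire ε:  (p0=3, p1=2, p2=7, p3=0, p4=4) → (p0=3, p1=2, p2=7, p3=3, p4=1)
step 5: fire δ:  (p0=3, p1=2, p2=7, p3=3, p4=1) → (p0=3, p1=2, p2=8, p3=3, p4=1)
step 6: fire α:  (p0=3, p1=2, p2=8, p3=3, p4=1) → (p0=3, p1=2, p2=10, p3=3, p4=1)

(p0=3, p1=2, p2=10, p3=3, p4=1)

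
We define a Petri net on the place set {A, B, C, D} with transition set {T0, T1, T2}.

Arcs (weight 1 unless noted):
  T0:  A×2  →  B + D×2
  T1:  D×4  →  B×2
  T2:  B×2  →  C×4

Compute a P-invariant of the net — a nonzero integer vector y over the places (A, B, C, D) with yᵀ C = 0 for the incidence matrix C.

Incidence matrix C (rows=places, cols=transitions):
       T0   T1   T2
    A  -2    0    0
    B   1    2   -2
    C   0    0    4
    D   2   -4    0

Candidate y = [2, 2, 1, 1]; check y·C column-wise:
  col T0: 2·-2 + 2·1 + 1·0 + 1·2 = 0
  col T1: 2·0 + 2·2 + 1·0 + 1·-4 = 0
  col T2: 2·0 + 2·-2 + 1·4 + 1·0 = 0

y = (A:2, B:2, C:1, D:1)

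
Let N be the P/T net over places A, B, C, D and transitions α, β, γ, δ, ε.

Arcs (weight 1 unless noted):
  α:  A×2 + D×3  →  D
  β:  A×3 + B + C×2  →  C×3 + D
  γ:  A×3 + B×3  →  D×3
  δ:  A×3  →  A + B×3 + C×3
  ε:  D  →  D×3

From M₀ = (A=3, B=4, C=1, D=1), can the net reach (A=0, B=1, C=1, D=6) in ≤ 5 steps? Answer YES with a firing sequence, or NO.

YES — reachable via ⟨γ, ε⟩ (2 firings)

step 1: fire γ:  (A=3, B=4, C=1, D=1) → (A=0, B=1, C=1, D=4)
step 2: fire ε:  (A=0, B=1, C=1, D=4) → (A=0, B=1, C=1, D=6)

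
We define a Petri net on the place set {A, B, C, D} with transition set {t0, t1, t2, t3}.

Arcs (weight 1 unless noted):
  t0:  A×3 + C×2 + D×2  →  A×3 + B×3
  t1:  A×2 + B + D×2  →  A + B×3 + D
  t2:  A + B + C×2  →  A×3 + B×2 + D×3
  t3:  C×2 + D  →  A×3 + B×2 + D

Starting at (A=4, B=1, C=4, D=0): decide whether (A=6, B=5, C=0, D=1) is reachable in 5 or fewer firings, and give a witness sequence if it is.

YES — reachable via ⟨t2, t0⟩ (2 firings)

step 1: fire t2:  (A=4, B=1, C=4, D=0) → (A=6, B=2, C=2, D=3)
step 2: fire t0:  (A=6, B=2, C=2, D=3) → (A=6, B=5, C=0, D=1)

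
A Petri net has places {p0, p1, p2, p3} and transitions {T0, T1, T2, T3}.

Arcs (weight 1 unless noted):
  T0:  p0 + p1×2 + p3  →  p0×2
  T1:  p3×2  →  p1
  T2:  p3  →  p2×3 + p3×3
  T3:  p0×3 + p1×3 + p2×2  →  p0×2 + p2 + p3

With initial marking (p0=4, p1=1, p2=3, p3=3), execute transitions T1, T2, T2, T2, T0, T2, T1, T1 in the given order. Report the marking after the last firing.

(p0=5, p1=2, p2=15, p3=4)

step 1: fire T1:  (p0=4, p1=1, p2=3, p3=3) → (p0=4, p1=2, p2=3, p3=1)
step 2: fire T2:  (p0=4, p1=2, p2=3, p3=1) → (p0=4, p1=2, p2=6, p3=3)
step 3: fire T2:  (p0=4, p1=2, p2=6, p3=3) → (p0=4, p1=2, p2=9, p3=5)
step 4: fire T2:  (p0=4, p1=2, p2=9, p3=5) → (p0=4, p1=2, p2=12, p3=7)
step 5: fire T0:  (p0=4, p1=2, p2=12, p3=7) → (p0=5, p1=0, p2=12, p3=6)
step 6: fire T2:  (p0=5, p1=0, p2=12, p3=6) → (p0=5, p1=0, p2=15, p3=8)
step 7: fire T1:  (p0=5, p1=0, p2=15, p3=8) → (p0=5, p1=1, p2=15, p3=6)
step 8: fire T1:  (p0=5, p1=1, p2=15, p3=6) → (p0=5, p1=2, p2=15, p3=4)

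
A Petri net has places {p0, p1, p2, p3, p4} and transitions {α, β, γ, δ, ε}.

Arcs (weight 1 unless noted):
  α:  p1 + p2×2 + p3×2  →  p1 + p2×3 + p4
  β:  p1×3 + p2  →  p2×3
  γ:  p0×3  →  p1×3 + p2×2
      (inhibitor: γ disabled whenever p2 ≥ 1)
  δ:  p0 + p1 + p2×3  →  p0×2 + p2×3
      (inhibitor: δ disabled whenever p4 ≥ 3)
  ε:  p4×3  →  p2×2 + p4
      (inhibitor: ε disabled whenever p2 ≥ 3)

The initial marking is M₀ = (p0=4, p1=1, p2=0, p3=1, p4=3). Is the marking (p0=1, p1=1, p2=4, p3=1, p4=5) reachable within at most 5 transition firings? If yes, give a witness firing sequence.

NO — not reachable within 5 firings

depth 0: 1 marking
depth 1: 3 markings reached so far
depth 2: 5 markings reached so far
depth 3: 7 markings reached so far
depth 4: 9 markings reached so far
depth 5: 10 markings reached so far
target is not among the 10 markings reachable within 5 steps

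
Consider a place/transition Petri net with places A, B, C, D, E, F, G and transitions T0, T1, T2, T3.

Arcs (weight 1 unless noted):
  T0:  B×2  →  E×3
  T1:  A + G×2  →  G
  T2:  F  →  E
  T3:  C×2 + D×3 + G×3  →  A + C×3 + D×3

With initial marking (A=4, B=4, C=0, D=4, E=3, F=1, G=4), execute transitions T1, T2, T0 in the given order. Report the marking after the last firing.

(A=3, B=2, C=0, D=4, E=7, F=0, G=3)

step 1: fire T1:  (A=4, B=4, C=0, D=4, E=3, F=1, G=4) → (A=3, B=4, C=0, D=4, E=3, F=1, G=3)
step 2: fire T2:  (A=3, B=4, C=0, D=4, E=3, F=1, G=3) → (A=3, B=4, C=0, D=4, E=4, F=0, G=3)
step 3: fire T0:  (A=3, B=4, C=0, D=4, E=4, F=0, G=3) → (A=3, B=2, C=0, D=4, E=7, F=0, G=3)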